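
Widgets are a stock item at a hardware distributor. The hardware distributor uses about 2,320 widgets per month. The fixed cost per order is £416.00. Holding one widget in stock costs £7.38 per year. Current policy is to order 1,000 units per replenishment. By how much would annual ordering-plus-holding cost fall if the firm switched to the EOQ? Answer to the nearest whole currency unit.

Annual demand D = 2,320 × 12 = 27,840.
EOQ = √(2DS/H) = √(2 × 27,840 × 416 / 7.38) ≈ 1771.61.
Cost at Q* = (D/Q*)S + (Q*/2)H = √(2DSH) ≈ £13,074.48.
Cost at Q = 1,000: (27,840/1,000)×416 + (1,000/2)×7.38 = £11,581.44 + £3,690.00 = £15,271.44.
Excess = £15,271.44 − £13,074.48 = £2,196.96.

Extra cost ≈ £2,197 per year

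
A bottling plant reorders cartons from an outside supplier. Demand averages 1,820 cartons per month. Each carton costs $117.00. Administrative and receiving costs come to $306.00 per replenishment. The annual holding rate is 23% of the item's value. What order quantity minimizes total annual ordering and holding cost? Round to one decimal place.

Q* ≈ 704.8 cartons

Annual demand D = 1,820 × 12 = 21,840.
Holding cost H = 0.23 × $117.00 = $26.9100 per unit per year.
EOQ = √(2DS / H) = √(2 × 21,840 × 306 / 26.91).
= √(13,366,080 / 26.91) = √496,695.6522 ≈ 704.766.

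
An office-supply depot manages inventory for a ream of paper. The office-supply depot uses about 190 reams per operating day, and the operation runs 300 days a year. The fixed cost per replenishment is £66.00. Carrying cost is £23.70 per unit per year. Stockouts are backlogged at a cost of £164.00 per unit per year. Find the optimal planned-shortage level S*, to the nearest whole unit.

Annual demand D = 190 × 300 = 57,000.
With planned backorders, Q* = √(2DS/H) · √((H+B)/B).
√(2DS/H) = √(2 × 57,000 × 66 / 23.7) = 563.443.
√((H+B)/B) = √((23.7+164)/164) = 1.0698.
Q* ≈ 602.782.
S* = Q* · H/(H+B) = 602.782 × 23.7/187.7 ≈ 76.110.

S* ≈ 76 reams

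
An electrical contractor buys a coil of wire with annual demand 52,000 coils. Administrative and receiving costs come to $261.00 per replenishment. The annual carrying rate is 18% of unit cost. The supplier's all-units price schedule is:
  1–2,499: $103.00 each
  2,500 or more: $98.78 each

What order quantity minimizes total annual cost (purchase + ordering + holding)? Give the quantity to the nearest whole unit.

Holding cost per unit per year at price C is H = 0.18·C.
Candidates are each tier's EOQ (if it falls in that tier) and each price-break quantity.
EOQ at $103.00 = 1210.0 (feasible in tier 1): TC = 52,000×$103.00 + (52,000/1210.0)×261 + (1210.0/2)×0.18×$103.00 = $5,378,433.23.
EOQ at $98.78 = 1235.6 < 2500, so use break Q=2500: TC = 52,000×$98.78 + (52,000/2500.0)×261 + (2500.0/2)×0.18×$98.78 = $5,164,214.30.
Lowest total cost is $5,164,214.30 at Q = 2500.0.

Q* ≈ 2,500 coils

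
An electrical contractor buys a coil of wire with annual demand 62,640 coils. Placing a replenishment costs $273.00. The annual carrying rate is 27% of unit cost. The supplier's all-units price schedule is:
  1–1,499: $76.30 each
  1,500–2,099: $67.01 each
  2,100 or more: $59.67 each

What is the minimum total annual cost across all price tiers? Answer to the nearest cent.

Holding cost per unit per year at price C is H = 0.27·C.
Evaluate total cost at each tier's feasible EOQ or, if the EOQ is below the tier, at the tier's minimum quantity.
EOQ at $76.30 = 1288.5 (feasible in tier 1): TC = 62,640×$76.30 + (62,640/1288.5)×273 + (1288.5/2)×0.27×$76.30 = $4,805,976.00.
EOQ at $67.01 = 1374.9 < 1500, so use break Q=1500: TC = 62,640×$67.01 + (62,640/1500.0)×273 + (1500.0/2)×0.27×$67.01 = $4,222,476.41.
EOQ at $59.67 = 1457.0 < 2100, so use break Q=2100: TC = 62,640×$59.67 + (62,640/2100.0)×273 + (2100.0/2)×0.27×$59.67 = $3,762,788.45.
Lowest total cost among the candidates is at Q = 2100.0.

TC* ≈ $3,762,788.45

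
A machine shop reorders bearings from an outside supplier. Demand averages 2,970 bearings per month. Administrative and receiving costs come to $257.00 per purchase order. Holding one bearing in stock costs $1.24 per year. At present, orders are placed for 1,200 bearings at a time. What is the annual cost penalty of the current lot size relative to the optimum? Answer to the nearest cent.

Annual demand D = 2,970 × 12 = 35,640.
EOQ = √(2DS/H) = √(2 × 35,640 × 257 / 1.24) ≈ 3843.61.
Cost at Q* = (D/Q*)S + (Q*/2)H = √(2DSH) ≈ $4,766.08.
Cost at Q = 1,200: (35,640/1,200)×257 + (1,200/2)×1.24 = $7,632.90 + $744.00 = $8,376.90.
Excess = $8,376.90 − $4,766.08 = $3,610.82.

Extra cost ≈ $3,610.82 per year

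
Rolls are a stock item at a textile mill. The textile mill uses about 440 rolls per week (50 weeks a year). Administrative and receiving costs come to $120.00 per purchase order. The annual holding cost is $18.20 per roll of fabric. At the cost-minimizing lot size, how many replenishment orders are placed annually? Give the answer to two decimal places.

Annual demand D = 440 × 50 = 22,000.
EOQ = √(2DS/H) = √(2 × 22,000 × 120 / 18.2) ≈ 538.62.
Orders per year = D / Q* = 22,000 / 538.62 ≈ 40.845.

N ≈ 40.85 orders per year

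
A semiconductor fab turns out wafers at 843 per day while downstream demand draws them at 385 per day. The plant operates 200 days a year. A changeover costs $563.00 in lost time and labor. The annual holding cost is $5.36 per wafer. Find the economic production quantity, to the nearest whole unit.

Annual demand D = 385 × 200 = 77,000.
Production build-up factor (1 − d/p) = 1 − 385/843 = 0.5433.
Q* = √(2DS / (H(1 − d/p))) = √(2 × 77,000 × 563 / (5.36 × 0.5433)).
= √(86,702,000 / 2.9121) ≈ 5456.488.

Q* ≈ 5,456 wafers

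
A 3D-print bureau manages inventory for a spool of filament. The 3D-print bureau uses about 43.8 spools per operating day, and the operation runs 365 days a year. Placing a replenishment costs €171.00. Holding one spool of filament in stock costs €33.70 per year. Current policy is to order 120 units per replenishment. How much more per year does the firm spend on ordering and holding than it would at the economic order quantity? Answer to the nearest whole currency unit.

Extra cost ≈ €11,229 per year

Annual demand D = 43.8 × 365 = 15,987.
EOQ = √(2DS/H) = √(2 × 15,987 × 171 / 33.7) ≈ 402.79.
Cost at Q* = (D/Q*)S + (Q*/2)H = √(2DSH) ≈ €13,574.11.
Cost at Q = 120: (15,987/120)×171 + (120/2)×33.7 = €22,781.47 + €2,022.00 = €24,803.47.
Excess = €24,803.47 − €13,574.11 = €11,229.36.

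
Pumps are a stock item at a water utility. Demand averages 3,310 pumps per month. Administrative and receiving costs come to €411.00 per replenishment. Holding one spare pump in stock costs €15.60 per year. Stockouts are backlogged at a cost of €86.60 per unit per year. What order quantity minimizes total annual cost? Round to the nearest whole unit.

Annual demand D = 3,310 × 12 = 39,720.
With planned backorders, Q* = √(2DS/H) · √((H+B)/B).
√(2DS/H) = √(2 × 39,720 × 411 / 15.6) = 1446.699.
√((H+B)/B) = √((15.6+86.6)/86.6) = 1.0863.
Q* ≈ 1571.610.

Q* ≈ 1,572 pumps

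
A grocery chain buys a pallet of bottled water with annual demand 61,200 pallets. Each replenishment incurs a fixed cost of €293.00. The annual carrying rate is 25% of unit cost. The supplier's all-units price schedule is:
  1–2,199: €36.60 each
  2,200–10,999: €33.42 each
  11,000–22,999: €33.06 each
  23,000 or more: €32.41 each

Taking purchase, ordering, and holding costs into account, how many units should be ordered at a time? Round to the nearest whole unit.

Q* ≈ 2,200 pallets

Holding cost per unit per year at price C is H = 0.25·C.
Candidates are each tier's EOQ (if it falls in that tier) and each price-break quantity.
EOQ at €36.60 = 1979.8 (feasible in tier 1): TC = 61,200×€36.60 + (61,200/1979.8)×293 + (1979.8/2)×0.25×€36.60 = €2,258,034.86.
EOQ at €33.42 = 2071.8 < 2200, so use break Q=2200: TC = 61,200×€33.42 + (61,200/2200.0)×293 + (2200.0/2)×0.25×€33.42 = €2,062,645.23.
EOQ at €33.06 = 2083.1 < 11000, so use break Q=11000: TC = 61,200×€33.06 + (61,200/11000.0)×293 + (11000.0/2)×0.25×€33.06 = €2,070,359.65.
EOQ at €32.41 = 2103.9 < 23000, so use break Q=23000: TC = 61,200×€32.41 + (61,200/23000.0)×293 + (23000.0/2)×0.25×€32.41 = €2,077,450.38.
Lowest total cost is €2,062,645.23 at Q = 2200.0.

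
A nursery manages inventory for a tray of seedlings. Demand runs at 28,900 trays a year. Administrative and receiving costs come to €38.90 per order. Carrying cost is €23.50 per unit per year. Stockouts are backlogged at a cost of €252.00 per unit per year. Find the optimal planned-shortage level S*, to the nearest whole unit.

S* ≈ 28 trays

With planned backorders, Q* = √(2DS/H) · √((H+B)/B).
√(2DS/H) = √(2 × 28,900 × 38.9 / 23.5) = 309.318.
√((H+B)/B) = √((23.5+252)/252) = 1.0456.
Q* ≈ 323.419.
S* = Q* · H/(H+B) = 323.419 × 23.5/275.5 ≈ 27.587.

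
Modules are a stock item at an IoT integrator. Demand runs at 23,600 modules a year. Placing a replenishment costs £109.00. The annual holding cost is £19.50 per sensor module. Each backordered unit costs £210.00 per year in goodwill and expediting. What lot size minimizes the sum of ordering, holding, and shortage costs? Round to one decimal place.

Q* ≈ 537.0 modules

With planned backorders, Q* = √(2DS/H) · √((H+B)/B).
√(2DS/H) = √(2 × 23,600 × 109 / 19.5) = 513.650.
√((H+B)/B) = √((19.5+210)/210) = 1.0454.
Q* ≈ 536.968.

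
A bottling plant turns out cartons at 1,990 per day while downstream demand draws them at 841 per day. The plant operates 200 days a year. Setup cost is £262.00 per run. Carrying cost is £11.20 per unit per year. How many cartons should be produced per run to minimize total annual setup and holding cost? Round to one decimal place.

Q* ≈ 3,691.8 cartons

Annual demand D = 841 × 200 = 168,200.
Production build-up factor (1 − d/p) = 1 − 841/1,990 = 0.5774.
Q* = √(2DS / (H(1 − d/p))) = √(2 × 168,200 × 262 / (11.2 × 0.5774)).
= √(88,136,800 / 6.4667) ≈ 3691.783.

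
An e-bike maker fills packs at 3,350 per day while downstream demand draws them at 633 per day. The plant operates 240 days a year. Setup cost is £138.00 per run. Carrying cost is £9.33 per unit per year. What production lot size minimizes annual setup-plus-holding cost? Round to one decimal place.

Annual demand D = 633 × 240 = 151,920.
Production build-up factor (1 − d/p) = 1 − 633/3,350 = 0.8110.
Q* = √(2DS / (H(1 − d/p))) = √(2 × 151,920 × 138 / (9.33 × 0.8110)).
= √(41,929,920 / 7.567) ≈ 2353.958.

Q* ≈ 2,354.0 packs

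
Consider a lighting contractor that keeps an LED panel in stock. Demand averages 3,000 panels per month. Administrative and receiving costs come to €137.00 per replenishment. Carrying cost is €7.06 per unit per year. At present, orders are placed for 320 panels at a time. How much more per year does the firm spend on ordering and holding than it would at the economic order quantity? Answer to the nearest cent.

Extra cost ≈ €8,197.05 per year

Annual demand D = 3,000 × 12 = 36,000.
EOQ = √(2DS/H) = √(2 × 36,000 × 137 / 7.06) ≈ 1182.02.
Cost at Q* = (D/Q*)S + (Q*/2)H = √(2DSH) ≈ €8,345.05.
Cost at Q = 320: (36,000/320)×137 + (320/2)×7.06 = €15,412.50 + €1,129.60 = €16,542.10.
Excess = €16,542.10 − €8,345.05 = €8,197.05.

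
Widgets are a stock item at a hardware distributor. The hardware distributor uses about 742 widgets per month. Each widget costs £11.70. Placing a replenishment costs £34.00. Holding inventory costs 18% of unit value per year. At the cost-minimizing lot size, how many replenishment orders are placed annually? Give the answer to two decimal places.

N ≈ 16.61 orders per year

Annual demand D = 742 × 12 = 8,904.
Holding cost H = 0.18 × £11.70 = £2.1060 per unit per year.
EOQ = √(2DS/H) = √(2 × 8,904 × 34 / 2.106) ≈ 536.19.
Orders per year = D / Q* = 8,904 / 536.19 ≈ 16.606.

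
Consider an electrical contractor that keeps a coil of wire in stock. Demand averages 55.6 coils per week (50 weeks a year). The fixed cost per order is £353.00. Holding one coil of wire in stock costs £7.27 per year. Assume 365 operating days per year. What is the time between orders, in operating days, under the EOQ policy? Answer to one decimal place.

Annual demand D = 55.6 × 50 = 2,780.
Q* = √(2DS/H) = √(2 × 2,780 × 353 / 7.27) ≈ 519.59.
Cycle time = Q*/D × 365 = 519.59 / 2,780 × 365 ≈ 68.219 days.

T ≈ 68.2 days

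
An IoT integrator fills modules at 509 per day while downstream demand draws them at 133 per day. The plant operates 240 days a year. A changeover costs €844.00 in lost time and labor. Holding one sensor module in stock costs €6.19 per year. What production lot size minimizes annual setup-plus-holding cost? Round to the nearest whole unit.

Annual demand D = 133 × 240 = 31,920.
Production build-up factor (1 − d/p) = 1 − 133/509 = 0.7387.
Q* = √(2DS / (H(1 − d/p))) = √(2 × 31,920 × 844 / (6.19 × 0.7387)).
= √(53,880,960 / 4.5726) ≈ 3432.712.

Q* ≈ 3,433 modules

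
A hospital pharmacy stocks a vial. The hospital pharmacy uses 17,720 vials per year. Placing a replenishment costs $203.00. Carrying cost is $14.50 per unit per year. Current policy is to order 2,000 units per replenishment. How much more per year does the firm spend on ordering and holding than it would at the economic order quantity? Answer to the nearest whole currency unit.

Extra cost ≈ $6,085 per year

EOQ = √(2DS/H) = √(2 × 17,720 × 203 / 14.5) ≈ 704.39.
Cost at Q* = (D/Q*)S + (Q*/2)H = √(2DSH) ≈ $10,213.60.
Cost at Q = 2,000: (17,720/2,000)×203 + (2,000/2)×14.5 = $1,798.58 + $14,500.00 = $16,298.58.
Excess = $16,298.58 − $10,213.60 = $6,084.98.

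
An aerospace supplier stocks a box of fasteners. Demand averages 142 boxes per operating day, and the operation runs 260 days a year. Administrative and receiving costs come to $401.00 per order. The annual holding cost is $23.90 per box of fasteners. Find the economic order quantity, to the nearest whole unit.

Q* ≈ 1,113 boxes

Annual demand D = 142 × 260 = 36,920.
EOQ = √(2DS / H) = √(2 × 36,920 × 401 / 23.9).
= √(29,609,840 / 23.9) = √1,238,905.4393 ≈ 1113.061.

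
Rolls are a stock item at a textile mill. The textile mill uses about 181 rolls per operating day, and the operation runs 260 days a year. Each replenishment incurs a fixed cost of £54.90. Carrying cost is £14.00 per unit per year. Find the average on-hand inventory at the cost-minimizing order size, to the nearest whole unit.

Annual demand D = 181 × 260 = 47,060.
EOQ = √(2DS/H) = √(2 × 47,060 × 54.9 / 14) ≈ 607.52.
Average inventory = Q*/2 ≈ 607.52 / 2 = 303.762.

Average inventory ≈ 304 rolls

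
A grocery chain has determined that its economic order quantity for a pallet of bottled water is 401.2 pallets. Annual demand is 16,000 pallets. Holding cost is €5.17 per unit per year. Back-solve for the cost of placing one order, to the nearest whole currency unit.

S ≈ €26

Squaring Q* = √(2DS/H) gives Q*² = 2DS/H.
From Q* = √(2DS/H): S = Q*²H / (2D) = 401.2² × 5.17 / (2 × 16,000) = 26.0053.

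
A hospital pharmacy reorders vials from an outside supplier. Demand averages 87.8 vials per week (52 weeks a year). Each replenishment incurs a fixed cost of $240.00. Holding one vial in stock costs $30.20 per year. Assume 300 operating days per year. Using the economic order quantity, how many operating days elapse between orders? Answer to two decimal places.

T ≈ 17.70 days

Annual demand D = 87.8 × 52 = 4,565.6.
Q* = √(2DS/H) = √(2 × 4,565.6 × 240 / 30.2) ≈ 269.38.
Cycle time = Q*/D × 300 = 269.38 / 4,565.6 × 300 ≈ 17.701 days.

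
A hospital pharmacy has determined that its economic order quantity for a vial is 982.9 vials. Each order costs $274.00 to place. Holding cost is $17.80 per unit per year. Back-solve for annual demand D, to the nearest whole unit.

D ≈ 31,380 vials per year

The basic EOQ model gives Q* = √(2DS/H); rearrange for the unknown.
From Q* = √(2DS/H): D = Q*²H / (2S) = 982.9² × 17.8 / (2 × 274) = 31380.374.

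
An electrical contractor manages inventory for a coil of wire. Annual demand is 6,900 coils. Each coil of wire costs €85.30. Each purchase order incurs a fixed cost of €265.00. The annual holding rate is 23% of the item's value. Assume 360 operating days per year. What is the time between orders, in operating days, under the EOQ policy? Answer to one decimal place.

T ≈ 22.5 days

Holding cost H = 0.23 × €85.30 = €19.6190 per unit per year.
EOQ = √(2DS/H) = √(2 × 6,900 × 265 / 19.619) ≈ 431.74.
Cycle time = Q*/D × 360 = 431.74 / 6,900 × 360 ≈ 22.526 days.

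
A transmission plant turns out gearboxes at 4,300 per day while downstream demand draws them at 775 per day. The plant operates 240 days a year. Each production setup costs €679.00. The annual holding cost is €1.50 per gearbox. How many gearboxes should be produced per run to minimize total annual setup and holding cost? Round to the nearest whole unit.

Annual demand D = 775 × 240 = 186,000.
Production build-up factor (1 − d/p) = 1 − 775/4,300 = 0.8198.
Q* = √(2DS / (H(1 − d/p))) = √(2 × 186,000 × 679 / (1.5 × 0.8198)).
= √(252,588,000 / 1.2297) ≈ 14332.284.

Q* ≈ 14,332 gearboxes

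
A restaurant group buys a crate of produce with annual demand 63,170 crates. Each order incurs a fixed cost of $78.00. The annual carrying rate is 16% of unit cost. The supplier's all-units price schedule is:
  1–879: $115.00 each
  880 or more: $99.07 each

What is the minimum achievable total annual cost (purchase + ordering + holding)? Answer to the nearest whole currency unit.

TC* ≈ $6,270,826

Holding cost per unit per year at price C is H = 0.16·C.
Evaluate total cost at each tier's feasible EOQ or, if the EOQ is below the tier, at the tier's minimum quantity.
EOQ at $115.00 = 731.8 (feasible in tier 1): TC = 63,170×$115.00 + (63,170/731.8)×78 + (731.8/2)×0.16×$115.00 = $7,278,015.63.
EOQ at $99.07 = 788.5 < 880, so use break Q=880: TC = 63,170×$99.07 + (63,170/880.0)×78 + (880.0/2)×0.16×$99.07 = $6,270,825.59.
Lowest total cost among the candidates is at Q = 880.0.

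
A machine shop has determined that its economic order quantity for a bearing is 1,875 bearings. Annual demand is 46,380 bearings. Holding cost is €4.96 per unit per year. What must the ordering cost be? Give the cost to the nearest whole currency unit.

S ≈ €188

The basic EOQ model gives Q* = √(2DS/H); rearrange for the unknown.
From Q* = √(2DS/H): S = Q*²H / (2D) = 1,875² × 4.96 / (2 × 46,380) = 187.9851.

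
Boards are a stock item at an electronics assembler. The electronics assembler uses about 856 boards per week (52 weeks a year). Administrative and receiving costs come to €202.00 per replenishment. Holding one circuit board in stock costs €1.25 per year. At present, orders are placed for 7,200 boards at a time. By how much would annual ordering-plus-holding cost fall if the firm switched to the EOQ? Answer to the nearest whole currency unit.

Extra cost ≈ €1,008 per year

Annual demand D = 856 × 52 = 44,512.
EOQ = √(2DS/H) = √(2 × 44,512 × 202 / 1.25) ≈ 3792.92.
Cost at Q* = (D/Q*)S + (Q*/2)H = √(2DSH) ≈ €4,741.16.
Cost at Q = 7,200: (44,512/7,200)×202 + (7,200/2)×1.25 = €1,248.81 + €4,500.00 = €5,748.81.
Excess = €5,748.81 − €4,741.16 = €1,007.65.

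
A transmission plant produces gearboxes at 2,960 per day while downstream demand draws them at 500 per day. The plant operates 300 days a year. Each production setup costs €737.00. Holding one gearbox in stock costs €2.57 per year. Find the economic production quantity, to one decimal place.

Annual demand D = 500 × 300 = 150,000.
Production build-up factor (1 − d/p) = 1 − 500/2,960 = 0.8311.
Q* = √(2DS / (H(1 − d/p))) = √(2 × 150,000 × 737 / (2.57 × 0.8311)).
= √(221,100,000 / 2.1359) ≈ 10174.337.

Q* ≈ 10,174.3 gearboxes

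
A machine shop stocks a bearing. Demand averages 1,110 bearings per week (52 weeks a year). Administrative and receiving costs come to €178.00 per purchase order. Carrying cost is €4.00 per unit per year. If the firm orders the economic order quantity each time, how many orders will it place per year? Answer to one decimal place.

N ≈ 25.5 orders per year

Annual demand D = 1,110 × 52 = 57,720.
The optimal lot size = √(2DS/H) = √(2 × 57,720 × 178 / 4) ≈ 2266.51.
Orders per year = D / Q* = 57,720 / 2266.51 ≈ 25.466.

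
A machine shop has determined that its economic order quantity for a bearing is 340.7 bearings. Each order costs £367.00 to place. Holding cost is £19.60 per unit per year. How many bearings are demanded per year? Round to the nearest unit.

D ≈ 3,100 bearings per year

Invert the EOQ relation Q*² = 2DS/H.
From Q* = √(2DS/H): D = Q*²H / (2S) = 340.7² × 19.6 / (2 × 367) = 3099.590.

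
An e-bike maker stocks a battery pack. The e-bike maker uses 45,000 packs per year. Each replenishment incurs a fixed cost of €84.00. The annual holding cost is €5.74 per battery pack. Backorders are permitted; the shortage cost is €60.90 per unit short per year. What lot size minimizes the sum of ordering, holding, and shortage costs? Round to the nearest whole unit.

With planned backorders, Q* = √(2DS/H) · √((H+B)/B).
√(2DS/H) = √(2 × 45,000 × 84 / 5.74) = 1147.638.
√((H+B)/B) = √((5.74+60.9)/60.9) = 1.0461.
Q* ≈ 1200.505.

Q* ≈ 1,201 packs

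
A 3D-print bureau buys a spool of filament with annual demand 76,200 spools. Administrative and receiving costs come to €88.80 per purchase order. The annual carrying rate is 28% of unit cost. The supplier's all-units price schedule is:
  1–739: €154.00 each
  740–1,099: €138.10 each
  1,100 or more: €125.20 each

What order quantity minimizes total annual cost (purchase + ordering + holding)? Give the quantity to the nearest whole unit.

Holding cost per unit per year at price C is H = 0.28·C.
Evaluate total cost at each tier's feasible EOQ or, if the EOQ is below the tier, at the tier's minimum quantity.
EOQ at €154.00 = 560.2 (feasible in tier 1): TC = 76,200×€154.00 + (76,200/560.2)×88.8 + (560.2/2)×0.28×€154.00 = €11,758,956.74.
EOQ at €138.10 = 591.6 < 740, so use break Q=740: TC = 76,200×€138.10 + (76,200/740.0)×88.8 + (740.0/2)×0.28×€138.10 = €10,546,671.16.
EOQ at €125.20 = 621.3 < 1100, so use break Q=1100: TC = 76,200×€125.20 + (76,200/1100.0)×88.8 + (1100.0/2)×0.28×€125.20 = €9,565,672.22.
Lowest total cost is €9,565,672.22 at Q = 1100.0.

Q* ≈ 1,100 spools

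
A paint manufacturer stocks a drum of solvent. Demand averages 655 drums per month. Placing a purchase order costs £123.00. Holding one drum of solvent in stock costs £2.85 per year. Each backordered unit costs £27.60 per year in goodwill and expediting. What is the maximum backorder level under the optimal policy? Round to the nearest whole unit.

Annual demand D = 655 × 12 = 7,860.
With planned backorders, Q* = √(2DS/H) · √((H+B)/B).
√(2DS/H) = √(2 × 7,860 × 123 / 2.85) = 823.676.
√((H+B)/B) = √((2.85+27.6)/27.6) = 1.0504.
Q* ≈ 865.158.
S* = Q* · H/(H+B) = 865.158 × 2.85/30.45 ≈ 80.975.

S* ≈ 81 drums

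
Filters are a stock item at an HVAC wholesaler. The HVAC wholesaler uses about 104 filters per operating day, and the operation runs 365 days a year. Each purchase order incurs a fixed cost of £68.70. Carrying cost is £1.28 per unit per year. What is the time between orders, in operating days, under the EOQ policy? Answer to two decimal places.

Annual demand D = 104 × 365 = 37,960.
EOQ = √(2DS/H) = √(2 × 37,960 × 68.7 / 1.28) ≈ 2018.61.
Cycle time = Q*/D × 365 = 2018.61 / 37,960 × 365 ≈ 19.410 days.

T ≈ 19.41 days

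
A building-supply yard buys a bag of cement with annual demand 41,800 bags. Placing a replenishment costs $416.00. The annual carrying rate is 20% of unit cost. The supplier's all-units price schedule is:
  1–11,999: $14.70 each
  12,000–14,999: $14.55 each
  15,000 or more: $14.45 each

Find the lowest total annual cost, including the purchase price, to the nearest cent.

Holding cost per unit per year at price C is H = 0.20·C.
Candidates are each tier's EOQ (if it falls in that tier) and each price-break quantity.
EOQ at $14.70 = 3439.3 (feasible in tier 1): TC = 41,800×$14.70 + (41,800/3439.3)×416 + (3439.3/2)×0.20×$14.70 = $624,571.68.
EOQ at $14.55 = 3457.0 < 12000, so use break Q=12000: TC = 41,800×$14.55 + (41,800/12000.0)×416 + (12000.0/2)×0.20×$14.55 = $627,099.07.
EOQ at $14.45 = 3469.0 < 15000, so use break Q=15000: TC = 41,800×$14.45 + (41,800/15000.0)×416 + (15000.0/2)×0.20×$14.45 = $626,844.25.
Lowest total cost among the candidates is at Q = 3439.3.

TC* ≈ $624,571.68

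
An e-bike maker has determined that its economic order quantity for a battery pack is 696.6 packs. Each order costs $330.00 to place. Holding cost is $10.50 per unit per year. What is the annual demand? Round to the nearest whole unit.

D ≈ 7,720 packs per year

Squaring Q* = √(2DS/H) gives Q*² = 2DS/H.
From Q* = √(2DS/H): D = Q*²H / (2S) = 696.6² × 10.5 / (2 × 330) = 7719.911.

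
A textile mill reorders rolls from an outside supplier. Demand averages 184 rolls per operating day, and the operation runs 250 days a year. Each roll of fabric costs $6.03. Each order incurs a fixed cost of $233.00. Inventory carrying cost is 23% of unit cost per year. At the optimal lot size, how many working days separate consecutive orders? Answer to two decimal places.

T ≈ 21.37 days

Annual demand D = 184 × 250 = 46,000.
Holding cost H = 0.23 × $6.03 = $1.3869 per unit per year.
The optimal lot size = √(2DS/H) = √(2 × 46,000 × 233 / 1.3869) ≈ 3931.42.
Cycle time = Q*/D × 250 = 3931.42 / 46,000 × 250 ≈ 21.366 days.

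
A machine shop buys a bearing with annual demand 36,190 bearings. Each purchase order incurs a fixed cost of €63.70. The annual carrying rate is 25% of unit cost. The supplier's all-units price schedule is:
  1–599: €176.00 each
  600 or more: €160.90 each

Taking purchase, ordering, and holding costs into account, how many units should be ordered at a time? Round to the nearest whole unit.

Holding cost per unit per year at price C is H = 0.25·C.
Evaluate total cost at each tier's feasible EOQ or, if the EOQ is below the tier, at the tier's minimum quantity.
EOQ at €176.00 = 323.7 (feasible in tier 1): TC = 36,190×€176.00 + (36,190/323.7)×63.7 + (323.7/2)×0.25×€176.00 = €6,383,683.13.
EOQ at €160.90 = 338.6 < 600, so use break Q=600: TC = 36,190×€160.90 + (36,190/600.0)×63.7 + (600.0/2)×0.25×€160.90 = €5,838,880.67.
Lowest total cost is €5,838,880.67 at Q = 600.0.

Q* ≈ 600 bearings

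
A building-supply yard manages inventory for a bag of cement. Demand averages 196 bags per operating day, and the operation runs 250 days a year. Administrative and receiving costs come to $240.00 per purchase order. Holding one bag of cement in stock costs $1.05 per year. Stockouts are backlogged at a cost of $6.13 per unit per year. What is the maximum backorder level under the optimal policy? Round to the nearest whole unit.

Annual demand D = 196 × 250 = 49,000.
With planned backorders, Q* = √(2DS/H) · √((H+B)/B).
√(2DS/H) = √(2 × 49,000 × 240 / 1.05) = 4732.864.
√((H+B)/B) = √((1.05+6.13)/6.13) = 1.0823.
Q* ≈ 5122.194.
S* = Q* · H/(H+B) = 5122.194 × 1.05/7.18 ≈ 749.067.

S* ≈ 749 bags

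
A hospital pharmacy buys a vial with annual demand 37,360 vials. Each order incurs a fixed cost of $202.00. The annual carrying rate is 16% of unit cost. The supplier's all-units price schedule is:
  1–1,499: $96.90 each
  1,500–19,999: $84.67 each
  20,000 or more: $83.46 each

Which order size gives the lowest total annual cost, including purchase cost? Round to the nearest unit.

Holding cost per unit per year at price C is H = 0.16·C.
Candidates are each tier's EOQ (if it falls in that tier) and each price-break quantity.
EOQ at $96.90 = 986.7 (feasible in tier 1): TC = 37,360×$96.90 + (37,360/986.7)×202 + (986.7/2)×0.16×$96.90 = $3,635,481.34.
EOQ at $84.67 = 1055.5 < 1500, so use break Q=1500: TC = 37,360×$84.67 + (37,360/1500.0)×202 + (1500.0/2)×0.16×$84.67 = $3,178,462.75.
EOQ at $83.46 = 1063.2 < 20000, so use break Q=20000: TC = 37,360×$83.46 + (37,360/20000.0)×202 + (20000.0/2)×0.16×$83.46 = $3,251,978.94.
Lowest total cost is $3,178,462.75 at Q = 1500.0.

Q* ≈ 1,500 vials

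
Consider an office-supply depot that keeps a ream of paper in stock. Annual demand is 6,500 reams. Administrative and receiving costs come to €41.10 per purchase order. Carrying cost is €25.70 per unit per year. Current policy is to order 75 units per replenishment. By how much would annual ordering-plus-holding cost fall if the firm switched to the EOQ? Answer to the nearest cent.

Extra cost ≈ €820.14 per year

EOQ = √(2DS/H) = √(2 × 6,500 × 41.1 / 25.7) ≈ 144.19.
Cost at Q* = (D/Q*)S + (Q*/2)H = √(2DSH) ≈ €3,705.61.
Cost at Q = 75: (6,500/75)×41.1 + (75/2)×25.7 = €3,562.00 + €963.75 = €4,525.75.
Excess = €4,525.75 − €3,705.61 = €820.14.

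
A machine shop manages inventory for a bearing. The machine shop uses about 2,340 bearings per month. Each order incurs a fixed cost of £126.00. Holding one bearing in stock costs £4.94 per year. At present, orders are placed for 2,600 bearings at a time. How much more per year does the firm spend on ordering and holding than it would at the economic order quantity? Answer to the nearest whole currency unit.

Extra cost ≈ £1,870 per year

Annual demand D = 2,340 × 12 = 28,080.
EOQ = √(2DS/H) = √(2 × 28,080 × 126 / 4.94) ≈ 1196.84.
Cost at Q* = (D/Q*)S + (Q*/2)H = √(2DSH) ≈ £5,912.38.
Cost at Q = 2,600: (28,080/2,600)×126 + (2,600/2)×4.94 = £1,360.80 + £6,422.00 = £7,782.80.
Excess = £7,782.80 − £5,912.38 = £1,870.42.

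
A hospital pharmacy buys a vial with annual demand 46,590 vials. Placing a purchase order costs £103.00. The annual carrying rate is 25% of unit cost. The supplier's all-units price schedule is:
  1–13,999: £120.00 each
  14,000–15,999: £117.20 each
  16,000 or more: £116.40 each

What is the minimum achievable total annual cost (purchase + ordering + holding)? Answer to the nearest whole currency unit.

Holding cost per unit per year at price C is H = 0.25·C.
Candidates are each tier's EOQ (if it falls in that tier) and each price-break quantity.
EOQ at £120.00 = 565.6 (feasible in tier 1): TC = 46,590×£120.00 + (46,590/565.6)×103 + (565.6/2)×0.25×£120.00 = £5,607,768.39.
EOQ at £117.20 = 572.3 < 14000, so use break Q=14000: TC = 46,590×£117.20 + (46,590/14000.0)×103 + (14000.0/2)×0.25×£117.20 = £5,665,790.77.
EOQ at £116.40 = 574.3 < 16000, so use break Q=16000: TC = 46,590×£116.40 + (46,590/16000.0)×103 + (16000.0/2)×0.25×£116.40 = £5,656,175.92.
Lowest total cost among the candidates is at Q = 565.6.

TC* ≈ £5,607,768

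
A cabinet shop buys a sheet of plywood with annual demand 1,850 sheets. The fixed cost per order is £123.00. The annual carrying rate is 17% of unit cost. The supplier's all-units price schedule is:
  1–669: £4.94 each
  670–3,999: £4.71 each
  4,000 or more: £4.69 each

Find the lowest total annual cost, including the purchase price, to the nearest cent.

TC* ≈ £9,317.15

Holding cost per unit per year at price C is H = 0.17·C.
Candidates are each tier's EOQ (if it falls in that tier) and each price-break quantity.
Tier 1 (£4.94): EOQ = 736.1 exceeds tier's upper bound 669, so this tier is dominated.
EOQ at £4.71 = 753.9 (feasible in tier 2): TC = 1,850×£4.71 + (1,850/753.9)×123 + (753.9/2)×0.17×£4.71 = £9,317.15.
EOQ at £4.69 = 755.5 < 4000, so use break Q=4000: TC = 1,850×£4.69 + (1,850/4000.0)×123 + (4000.0/2)×0.17×£4.69 = £10,327.99.
Lowest total cost among the candidates is at Q = 753.9.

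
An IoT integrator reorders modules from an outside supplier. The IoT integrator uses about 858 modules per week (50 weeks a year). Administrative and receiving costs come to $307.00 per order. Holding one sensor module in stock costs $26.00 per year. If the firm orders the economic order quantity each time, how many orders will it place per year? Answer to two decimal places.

N ≈ 42.62 orders per year

Annual demand D = 858 × 50 = 42,900.
The optimal lot size = √(2DS/H) = √(2 × 42,900 × 307 / 26) ≈ 1006.53.
Orders per year = D / Q* = 42,900 / 1006.53 ≈ 42.622.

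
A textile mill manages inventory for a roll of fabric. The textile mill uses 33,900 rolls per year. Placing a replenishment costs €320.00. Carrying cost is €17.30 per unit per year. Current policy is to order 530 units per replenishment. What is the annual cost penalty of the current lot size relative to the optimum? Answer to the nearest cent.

EOQ = √(2DS/H) = √(2 × 33,900 × 320 / 17.3) ≈ 1119.87.
Cost at Q* = (D/Q*)S + (Q*/2)H = √(2DSH) ≈ €19,373.71.
Cost at Q = 530: (33,900/530)×320 + (530/2)×17.3 = €20,467.92 + €4,584.50 = €25,052.42.
Excess = €25,052.42 − €19,373.71 = €5,678.71.

Extra cost ≈ €5,678.71 per year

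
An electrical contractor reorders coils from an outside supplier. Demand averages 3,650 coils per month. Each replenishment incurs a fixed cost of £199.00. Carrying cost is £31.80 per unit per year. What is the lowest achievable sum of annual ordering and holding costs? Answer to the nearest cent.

Annual demand D = 3,650 × 12 = 43,800.
EOQ = √(2DS/H) = √(2 × 43,800 × 199 / 31.8) ≈ 740.40.
At Q*, ordering cost (D/Q*)S equals holding cost (Q*/2)H, each = √(DSH/2).
Minimum total = √(2DSH) = √(2 × 43,800 × 199 × 31.8) ≈ 23544.645.

TC* ≈ £23,544.65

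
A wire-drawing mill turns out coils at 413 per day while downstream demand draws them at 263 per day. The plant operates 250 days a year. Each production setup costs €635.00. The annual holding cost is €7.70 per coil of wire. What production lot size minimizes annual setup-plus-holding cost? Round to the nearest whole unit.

Annual demand D = 263 × 250 = 65,750.
Production build-up factor (1 − d/p) = 1 − 263/413 = 0.3632.
Q* = √(2DS / (H(1 − d/p))) = √(2 × 65,750 × 635 / (7.7 × 0.3632)).
= √(83,502,500 / 2.7966) ≈ 5464.290.

Q* ≈ 5,464 coils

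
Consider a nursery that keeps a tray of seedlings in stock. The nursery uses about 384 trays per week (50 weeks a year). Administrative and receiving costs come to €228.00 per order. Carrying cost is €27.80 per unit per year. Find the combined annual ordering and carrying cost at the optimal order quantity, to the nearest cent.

TC* ≈ €15,601.11

Annual demand D = 384 × 50 = 19,200.
The optimal lot size = √(2DS/H) = √(2 × 19,200 × 228 / 27.8) ≈ 561.19.
At Q*, ordering cost (D/Q*)S equals holding cost (Q*/2)H, each = √(DSH/2).
Minimum total = √(2DSH) = √(2 × 19,200 × 228 × 27.8) ≈ 15601.108.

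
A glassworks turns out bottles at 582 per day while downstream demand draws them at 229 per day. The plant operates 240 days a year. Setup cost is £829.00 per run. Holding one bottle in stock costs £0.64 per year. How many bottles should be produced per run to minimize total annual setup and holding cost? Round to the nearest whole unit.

Annual demand D = 229 × 240 = 54,960.
Production build-up factor (1 − d/p) = 1 − 229/582 = 0.6065.
Q* = √(2DS / (H(1 − d/p))) = √(2 × 54,960 × 829 / (0.64 × 0.6065)).
= √(91,123,680 / 0.3882) ≈ 15321.447.

Q* ≈ 15,321 bottles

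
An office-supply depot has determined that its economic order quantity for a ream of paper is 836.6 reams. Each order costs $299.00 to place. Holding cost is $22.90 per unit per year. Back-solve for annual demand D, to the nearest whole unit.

The basic EOQ model gives Q* = √(2DS/H); rearrange for the unknown.
From Q* = √(2DS/H): D = Q*²H / (2S) = 836.6² × 22.9 / (2 × 299) = 26802.174.

D ≈ 26,802 reams per year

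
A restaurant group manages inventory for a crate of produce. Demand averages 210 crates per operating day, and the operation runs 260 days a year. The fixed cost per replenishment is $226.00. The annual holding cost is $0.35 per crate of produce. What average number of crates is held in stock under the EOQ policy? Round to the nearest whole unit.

Annual demand D = 210 × 260 = 54,600.
EOQ = √(2DS/H) = √(2 × 54,600 × 226 / 0.35) ≈ 8397.14.
Average inventory = Q*/2 ≈ 8397.14 / 2 = 4198.571.

Average inventory ≈ 4,199 crates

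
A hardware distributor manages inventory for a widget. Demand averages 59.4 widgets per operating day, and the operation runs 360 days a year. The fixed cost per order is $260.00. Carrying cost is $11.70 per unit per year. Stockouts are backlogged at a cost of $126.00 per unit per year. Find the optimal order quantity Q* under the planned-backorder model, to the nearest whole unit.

Q* ≈ 1,019 widgets

Annual demand D = 59.4 × 360 = 21,384.
With planned backorders, Q* = √(2DS/H) · √((H+B)/B).
√(2DS/H) = √(2 × 21,384 × 260 / 11.7) = 974.885.
√((H+B)/B) = √((11.7+126)/126) = 1.0454.
Q* ≈ 1019.142.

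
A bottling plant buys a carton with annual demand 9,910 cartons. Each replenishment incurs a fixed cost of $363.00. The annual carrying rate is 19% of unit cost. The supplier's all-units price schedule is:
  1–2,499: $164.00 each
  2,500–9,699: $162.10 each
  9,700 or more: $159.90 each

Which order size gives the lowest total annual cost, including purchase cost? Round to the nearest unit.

Q* ≈ 481 cartons

Holding cost per unit per year at price C is H = 0.19·C.
For each price level, check whether its EOQ is feasible; otherwise the best quantity at that price is the breakpoint.
EOQ at $164.00 = 480.5 (feasible in tier 1): TC = 9,910×$164.00 + (9,910/480.5)×363 + (480.5/2)×0.19×$164.00 = $1,640,212.83.
EOQ at $162.10 = 483.3 < 2500, so use break Q=2500: TC = 9,910×$162.10 + (9,910/2500.0)×363 + (2500.0/2)×0.19×$162.10 = $1,646,348.68.
EOQ at $159.90 = 486.6 < 9700, so use break Q=9700: TC = 9,910×$159.90 + (9,910/9700.0)×363 + (9700.0/2)×0.19×$159.90 = $1,732,327.71.
Lowest total cost is $1,640,212.83 at Q = 480.5.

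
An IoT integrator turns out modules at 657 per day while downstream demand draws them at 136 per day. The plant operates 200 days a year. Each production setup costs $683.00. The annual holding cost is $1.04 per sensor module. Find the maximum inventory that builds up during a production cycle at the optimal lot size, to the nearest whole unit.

Annual demand D = 136 × 200 = 27,200.
Production build-up factor (1 − d/p) = 1 − 136/657 = 0.7930.
Q* = √(2DS / (H(1 − d/p))) = √(2 × 27,200 × 683 / (1.04 × 0.7930)).
= √(37,155,200 / 0.8247) ≈ 6712.077.
Maximum inventory = Q*(1 − d/p) = 6712.077 × 0.7930 ≈ 5322.667.

I_max ≈ 5,323 modules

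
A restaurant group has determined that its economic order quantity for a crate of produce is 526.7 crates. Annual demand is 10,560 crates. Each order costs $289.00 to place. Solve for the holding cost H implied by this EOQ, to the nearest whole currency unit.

H ≈ $22

Squaring Q* = √(2DS/H) gives Q*² = 2DS/H.
From Q* = √(2DS/H): H = 2DS / Q*² = 2 × 10,560 × 289 / 526.7² = 22.0021.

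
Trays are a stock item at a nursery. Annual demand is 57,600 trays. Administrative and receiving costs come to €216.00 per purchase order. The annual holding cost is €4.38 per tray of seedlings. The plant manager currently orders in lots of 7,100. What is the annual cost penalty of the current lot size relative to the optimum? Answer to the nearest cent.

EOQ = √(2DS/H) = √(2 × 57,600 × 216 / 4.38) ≈ 2383.50.
Cost at Q* = (D/Q*)S + (Q*/2)H = √(2DSH) ≈ €10,439.75.
Cost at Q = 7,100: (57,600/7,100)×216 + (7,100/2)×4.38 = €1,752.34 + €15,549.00 = €17,301.34.
Excess = €17,301.34 − €10,439.75 = €6,861.59.

Extra cost ≈ €6,861.59 per year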